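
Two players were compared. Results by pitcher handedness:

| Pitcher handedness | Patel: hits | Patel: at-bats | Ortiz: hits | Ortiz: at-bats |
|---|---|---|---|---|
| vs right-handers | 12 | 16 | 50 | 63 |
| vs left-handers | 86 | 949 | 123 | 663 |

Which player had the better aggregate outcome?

Vs right-handers: Patel 12/16 = 75.0%, Ortiz 50/63 = 79.4% → Ortiz
Vs left-handers: Patel 86/949 = 9.1%, Ortiz 123/663 = 18.6% → Ortiz
Overall: Patel 98/965 = 10.2%, Ortiz 173/726 = 23.8% → Ortiz

Ortiz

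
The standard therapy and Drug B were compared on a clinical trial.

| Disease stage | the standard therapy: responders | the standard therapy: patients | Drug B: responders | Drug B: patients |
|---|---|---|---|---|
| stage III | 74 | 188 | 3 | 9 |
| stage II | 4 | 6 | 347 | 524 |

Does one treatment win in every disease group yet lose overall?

Yes

Stage III: the standard therapy 74/188 = 39.4%, Drug B 3/9 = 33.3% → the standard therapy
Stage II: the standard therapy 4/6 = 66.7%, Drug B 347/524 = 66.2% → the standard therapy
Overall: the standard therapy 78/194 = 40.2%, Drug B 350/533 = 65.7% → Drug B
The standard therapy wins each disease group but Drug B wins overall — the comparison reverses. The standard therapy's patients skew toward stage III, which has a lower base rate.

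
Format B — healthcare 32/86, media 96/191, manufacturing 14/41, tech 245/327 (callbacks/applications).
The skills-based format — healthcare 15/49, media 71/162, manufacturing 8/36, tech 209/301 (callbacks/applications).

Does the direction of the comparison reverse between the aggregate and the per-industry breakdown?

Healthcare: Format B 32/86 = 37.2%, the skills-based format 15/49 = 30.6% → Format B
Media: Format B 96/191 = 50.3%, the skills-based format 71/162 = 43.8% → Format B
Manufacturing: Format B 14/41 = 34.1%, the skills-based format 8/36 = 22.2% → Format B
Tech: Format B 245/327 = 74.9%, the skills-based format 209/301 = 69.4% → Format B
Overall: Format B 387/645 = 60.0%, the skills-based format 303/548 = 55.3% → Format B
Format B wins overall and in every industry group — no reversal.

No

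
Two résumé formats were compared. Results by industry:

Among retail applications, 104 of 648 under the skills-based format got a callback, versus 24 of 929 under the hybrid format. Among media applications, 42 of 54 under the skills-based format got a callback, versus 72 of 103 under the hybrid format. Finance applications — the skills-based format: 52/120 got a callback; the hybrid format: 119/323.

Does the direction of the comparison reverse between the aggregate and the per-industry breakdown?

No

Retail: the skills-based format 104/648 = 16.0%, the hybrid format 24/929 = 2.6% → the skills-based format
Media: the skills-based format 42/54 = 77.8%, the hybrid format 72/103 = 69.9% → the skills-based format
Finance: the skills-based format 52/120 = 43.3%, the hybrid format 119/323 = 36.8% → the skills-based format
Overall: the skills-based format 198/822 = 24.1%, the hybrid format 215/1355 = 15.9% → the skills-based format
The skills-based format wins overall and in every industry group — no reversal.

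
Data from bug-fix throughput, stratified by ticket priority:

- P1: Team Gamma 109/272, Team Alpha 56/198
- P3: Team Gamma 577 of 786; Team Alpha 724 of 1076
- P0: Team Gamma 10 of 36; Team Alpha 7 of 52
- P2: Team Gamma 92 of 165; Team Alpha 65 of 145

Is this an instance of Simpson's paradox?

P1: Team Gamma 109/272 = 40.1%, Team Alpha 56/198 = 28.3% → Team Gamma
P3: Team Gamma 577/786 = 73.4%, Team Alpha 724/1076 = 67.3% → Team Gamma
P0: Team Gamma 10/36 = 27.8%, Team Alpha 7/52 = 13.5% → Team Gamma
P2: Team Gamma 92/165 = 55.8%, Team Alpha 65/145 = 44.8% → Team Gamma
Overall: Team Gamma 788/1259 = 62.6%, Team Alpha 852/1471 = 57.9% → Team Gamma
Team Gamma wins overall and in every ticket group — no reversal.

No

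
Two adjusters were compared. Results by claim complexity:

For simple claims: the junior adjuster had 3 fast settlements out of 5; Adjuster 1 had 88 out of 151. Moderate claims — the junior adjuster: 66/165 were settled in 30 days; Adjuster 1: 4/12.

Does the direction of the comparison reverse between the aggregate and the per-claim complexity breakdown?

Yes

Simple: the junior adjuster 3/5 = 60.0%, Adjuster 1 88/151 = 58.3% → the junior adjuster
Moderate: the junior adjuster 66/165 = 40.0%, Adjuster 1 4/12 = 33.3% → the junior adjuster
Overall: the junior adjuster 69/170 = 40.6%, Adjuster 1 92/163 = 56.4% → Adjuster 1
The junior adjuster wins each claim group but Adjuster 1 wins overall — the comparison reverses. The junior adjuster's claims skew toward moderate, which has a lower base rate.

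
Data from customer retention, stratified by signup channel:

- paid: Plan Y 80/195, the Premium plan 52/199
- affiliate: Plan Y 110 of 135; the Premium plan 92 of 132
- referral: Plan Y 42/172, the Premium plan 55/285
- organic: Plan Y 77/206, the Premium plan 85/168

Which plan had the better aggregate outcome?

Paid: Plan Y 80/195 = 41.0%, the Premium plan 52/199 = 26.1% → Plan Y
Affiliate: Plan Y 110/135 = 81.5%, the Premium plan 92/132 = 69.7% → Plan Y
Referral: Plan Y 42/172 = 24.4%, the Premium plan 55/285 = 19.3% → Plan Y
Organic: Plan Y 77/206 = 37.4%, the Premium plan 85/168 = 50.6% → the Premium plan
Overall: Plan Y 309/708 = 43.6%, the Premium plan 284/784 = 36.2% → Plan Y
(Neither sweeps every signup group, but Plan Y has the higher pooled rate.)

Plan Y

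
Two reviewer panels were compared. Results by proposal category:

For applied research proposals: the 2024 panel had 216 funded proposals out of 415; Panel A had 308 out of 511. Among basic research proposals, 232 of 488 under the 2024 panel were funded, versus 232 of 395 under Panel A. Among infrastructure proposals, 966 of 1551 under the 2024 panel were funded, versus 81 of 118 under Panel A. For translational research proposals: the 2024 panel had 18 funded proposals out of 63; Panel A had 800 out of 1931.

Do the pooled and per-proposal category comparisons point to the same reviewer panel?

No

Applied research: the 2024 panel 216/415 = 52.0%, Panel A 308/511 = 60.3% → Panel A
Basic research: the 2024 panel 232/488 = 47.5%, Panel A 232/395 = 58.7% → Panel A
Infrastructure: the 2024 panel 966/1551 = 62.3%, Panel A 81/118 = 68.6% → Panel A
Translational research: the 2024 panel 18/63 = 28.6%, Panel A 800/1931 = 41.4% → Panel A
Overall: the 2024 panel 1432/2517 = 56.9%, Panel A 1421/2955 = 48.1% → the 2024 panel
Panel A wins each proposal group but the 2024 panel wins overall — the comparison reverses. Panel A's proposals skew toward translational research, which has a lower base rate.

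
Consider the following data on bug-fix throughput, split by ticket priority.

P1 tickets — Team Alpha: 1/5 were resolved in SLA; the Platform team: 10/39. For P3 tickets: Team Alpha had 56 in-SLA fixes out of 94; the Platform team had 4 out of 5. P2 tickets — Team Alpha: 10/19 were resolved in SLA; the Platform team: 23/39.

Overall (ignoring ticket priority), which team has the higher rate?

P1: Team Alpha 1/5 = 20.0%, the Platform team 10/39 = 25.6% → the Platform team
P3: Team Alpha 56/94 = 59.6%, the Platform team 4/5 = 80.0% → the Platform team
P2: Team Alpha 10/19 = 52.6%, the Platform team 23/39 = 59.0% → the Platform team
Overall: Team Alpha 67/118 = 56.8%, the Platform team 37/83 = 44.6% → Team Alpha
(The Platform team wins every ticket group but Team Alpha wins overall — the Platform team's tickets skew toward the low-rate P1 group.)

Team Alpha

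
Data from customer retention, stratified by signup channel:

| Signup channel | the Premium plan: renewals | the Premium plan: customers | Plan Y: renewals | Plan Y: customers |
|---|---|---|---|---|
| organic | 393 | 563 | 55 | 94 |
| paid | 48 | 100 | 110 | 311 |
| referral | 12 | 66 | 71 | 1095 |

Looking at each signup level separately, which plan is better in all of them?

Organic: the Premium plan 393/563 = 69.8%, Plan Y 55/94 = 58.5% → the Premium plan
Paid: the Premium plan 48/100 = 48.0%, Plan Y 110/311 = 35.4% → the Premium plan
Referral: the Premium plan 12/66 = 18.2%, Plan Y 71/1095 = 6.5% → the Premium plan
The Premium plan has the higher rate in all 3 groups.

the Premium plan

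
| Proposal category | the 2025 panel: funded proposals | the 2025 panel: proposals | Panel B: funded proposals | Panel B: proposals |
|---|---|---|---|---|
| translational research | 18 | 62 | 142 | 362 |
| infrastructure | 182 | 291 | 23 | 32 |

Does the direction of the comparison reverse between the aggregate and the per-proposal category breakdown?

Translational research: the 2025 panel 18/62 = 29.0%, Panel B 142/362 = 39.2% → Panel B
Infrastructure: the 2025 panel 182/291 = 62.5%, Panel B 23/32 = 71.9% → Panel B
Overall: the 2025 panel 200/353 = 56.7%, Panel B 165/394 = 41.9% → the 2025 panel
Panel B wins each proposal group but the 2025 panel wins overall — the comparison reverses. Panel B's proposals skew toward translational research, which has a lower base rate.

Yes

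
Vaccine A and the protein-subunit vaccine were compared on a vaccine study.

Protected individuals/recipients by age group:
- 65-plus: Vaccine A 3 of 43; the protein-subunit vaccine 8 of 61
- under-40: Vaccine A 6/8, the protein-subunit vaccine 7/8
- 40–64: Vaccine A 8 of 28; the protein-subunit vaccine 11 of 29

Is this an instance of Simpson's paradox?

No

65-plus: Vaccine A 3/43 = 7.0%, the protein-subunit vaccine 8/61 = 13.1% → the protein-subunit vaccine
Under-40: Vaccine A 6/8 = 75.0%, the protein-subunit vaccine 7/8 = 87.5% → the protein-subunit vaccine
40–64: Vaccine A 8/28 = 28.6%, the protein-subunit vaccine 11/29 = 37.9% → the protein-subunit vaccine
Overall: Vaccine A 17/79 = 21.5%, the protein-subunit vaccine 26/98 = 26.5% → the protein-subunit vaccine
The protein-subunit vaccine wins overall and in every age group — no reversal.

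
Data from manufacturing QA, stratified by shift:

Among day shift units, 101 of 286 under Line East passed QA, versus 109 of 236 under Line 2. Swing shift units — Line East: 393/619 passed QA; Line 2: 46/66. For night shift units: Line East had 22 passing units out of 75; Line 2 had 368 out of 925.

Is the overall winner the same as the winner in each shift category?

Day shift: Line East 101/286 = 35.3%, Line 2 109/236 = 46.2% → Line 2
Swing shift: Line East 393/619 = 63.5%, Line 2 46/66 = 69.7% → Line 2
Night shift: Line East 22/75 = 29.3%, Line 2 368/925 = 39.8% → Line 2
Overall: Line East 516/980 = 52.7%, Line 2 523/1227 = 42.6% → Line East
Line 2 wins each shift group but Line East wins overall — the comparison reverses. Line 2's units skew toward night shift, which has a lower base rate.

No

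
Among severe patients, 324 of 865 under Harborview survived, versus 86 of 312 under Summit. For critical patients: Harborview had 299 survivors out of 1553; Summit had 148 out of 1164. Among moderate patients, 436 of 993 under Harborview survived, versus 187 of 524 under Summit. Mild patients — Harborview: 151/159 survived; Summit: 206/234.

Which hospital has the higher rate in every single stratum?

Harborview

Severe: Harborview 324/865 = 37.5%, Summit 86/312 = 27.6% → Harborview
Critical: Harborview 299/1553 = 19.3%, Summit 148/1164 = 12.7% → Harborview
Moderate: Harborview 436/993 = 43.9%, Summit 187/524 = 35.7% → Harborview
Mild: Harborview 151/159 = 95.0%, Summit 206/234 = 88.0% → Harborview
Harborview has the higher rate in all 4 groups.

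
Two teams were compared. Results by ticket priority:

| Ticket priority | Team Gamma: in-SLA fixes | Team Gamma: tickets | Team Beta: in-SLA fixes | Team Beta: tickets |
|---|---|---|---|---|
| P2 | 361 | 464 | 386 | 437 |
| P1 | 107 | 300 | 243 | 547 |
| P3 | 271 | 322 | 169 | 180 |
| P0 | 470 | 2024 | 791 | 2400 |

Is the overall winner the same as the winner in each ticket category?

P2: Team Gamma 361/464 = 77.8%, Team Beta 386/437 = 88.3% → Team Beta
P1: Team Gamma 107/300 = 35.7%, Team Beta 243/547 = 44.4% → Team Beta
P3: Team Gamma 271/322 = 84.2%, Team Beta 169/180 = 93.9% → Team Beta
P0: Team Gamma 470/2024 = 23.2%, Team Beta 791/2400 = 33.0% → Team Beta
Overall: Team Gamma 1209/3110 = 38.9%, Team Beta 1589/3564 = 44.6% → Team Beta
Team Beta wins overall and in every ticket group — no reversal.

Yes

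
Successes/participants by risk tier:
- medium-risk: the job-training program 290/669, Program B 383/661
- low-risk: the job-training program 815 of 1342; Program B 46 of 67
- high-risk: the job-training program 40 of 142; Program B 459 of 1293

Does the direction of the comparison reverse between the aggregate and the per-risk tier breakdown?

Medium-risk: the job-training program 290/669 = 43.3%, Program B 383/661 = 57.9% → Program B
Low-risk: the job-training program 815/1342 = 60.7%, Program B 46/67 = 68.7% → Program B
High-risk: the job-training program 40/142 = 28.2%, Program B 459/1293 = 35.5% → Program B
Overall: the job-training program 1145/2153 = 53.2%, Program B 888/2021 = 43.9% → the job-training program
Program B wins each risk group but the job-training program wins overall — the comparison reverses. Program B's participants skew toward high-risk, which has a lower base rate.

Yes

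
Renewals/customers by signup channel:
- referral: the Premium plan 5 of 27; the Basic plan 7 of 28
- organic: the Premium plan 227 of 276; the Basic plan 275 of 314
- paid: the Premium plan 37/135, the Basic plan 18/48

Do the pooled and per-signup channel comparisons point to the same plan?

Yes

Referral: the Premium plan 5/27 = 18.5%, the Basic plan 7/28 = 25.0% → the Basic plan
Organic: the Premium plan 227/276 = 82.2%, the Basic plan 275/314 = 87.6% → the Basic plan
Paid: the Premium plan 37/135 = 27.4%, the Basic plan 18/48 = 37.5% → the Basic plan
Overall: the Premium plan 269/438 = 61.4%, the Basic plan 300/390 = 76.9% → the Basic plan
The Basic plan wins overall and in every signup group — no reversal.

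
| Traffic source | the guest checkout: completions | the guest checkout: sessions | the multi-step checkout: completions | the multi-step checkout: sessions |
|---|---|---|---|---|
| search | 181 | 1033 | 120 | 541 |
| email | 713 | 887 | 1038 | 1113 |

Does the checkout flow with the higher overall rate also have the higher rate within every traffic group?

Search: the guest checkout 181/1033 = 17.5%, the multi-step checkout 120/541 = 22.2% → the multi-step checkout
Email: the guest checkout 713/887 = 80.4%, the multi-step checkout 1038/1113 = 93.3% → the multi-step checkout
Overall: the guest checkout 894/1920 = 46.6%, the multi-step checkout 1158/1654 = 70.0% → the multi-step checkout
The multi-step checkout wins overall and in every traffic group — no reversal.

Yes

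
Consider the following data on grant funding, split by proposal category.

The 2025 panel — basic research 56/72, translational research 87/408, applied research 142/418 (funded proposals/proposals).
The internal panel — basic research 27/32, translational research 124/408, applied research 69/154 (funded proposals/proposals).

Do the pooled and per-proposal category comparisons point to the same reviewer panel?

Basic research: the 2025 panel 56/72 = 77.8%, the internal panel 27/32 = 84.4% → the internal panel
Translational research: the 2025 panel 87/408 = 21.3%, the internal panel 124/408 = 30.4% → the internal panel
Applied research: the 2025 panel 142/418 = 34.0%, the internal panel 69/154 = 44.8% → the internal panel
Overall: the 2025 panel 285/898 = 31.7%, the internal panel 220/594 = 37.0% → the internal panel
The internal panel wins overall and in every proposal group — no reversal.

Yes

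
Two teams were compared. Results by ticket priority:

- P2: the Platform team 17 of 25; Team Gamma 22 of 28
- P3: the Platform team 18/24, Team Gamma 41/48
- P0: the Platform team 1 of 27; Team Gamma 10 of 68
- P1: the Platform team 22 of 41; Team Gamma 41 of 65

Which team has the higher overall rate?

P2: the Platform team 17/25 = 68.0%, Team Gamma 22/28 = 78.6% → Team Gamma
P3: the Platform team 18/24 = 75.0%, Team Gamma 41/48 = 85.4% → Team Gamma
P0: the Platform team 1/27 = 3.7%, Team Gamma 10/68 = 14.7% → Team Gamma
P1: the Platform team 22/41 = 53.7%, Team Gamma 41/65 = 63.1% → Team Gamma
Overall: the Platform team 58/117 = 49.6%, Team Gamma 114/209 = 54.5% → Team Gamma

Team Gamma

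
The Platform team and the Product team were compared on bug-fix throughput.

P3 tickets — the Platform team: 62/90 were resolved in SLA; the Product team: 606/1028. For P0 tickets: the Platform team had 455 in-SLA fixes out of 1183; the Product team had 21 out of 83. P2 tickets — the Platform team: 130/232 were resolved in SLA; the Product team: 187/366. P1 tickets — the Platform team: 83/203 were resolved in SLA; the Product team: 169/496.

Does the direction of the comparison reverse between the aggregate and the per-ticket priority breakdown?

P3: the Platform team 62/90 = 68.9%, the Product team 606/1028 = 58.9% → the Platform team
P0: the Platform team 455/1183 = 38.5%, the Product team 21/83 = 25.3% → the Platform team
P2: the Platform team 130/232 = 56.0%, the Product team 187/366 = 51.1% → the Platform team
P1: the Platform team 83/203 = 40.9%, the Product team 169/496 = 34.1% → the Platform team
Overall: the Platform team 730/1708 = 42.7%, the Product team 983/1973 = 49.8% → the Product team
The Platform team wins each ticket group but the Product team wins overall — the comparison reverses. The Platform team's tickets skew toward P0, which has a lower base rate.

Yes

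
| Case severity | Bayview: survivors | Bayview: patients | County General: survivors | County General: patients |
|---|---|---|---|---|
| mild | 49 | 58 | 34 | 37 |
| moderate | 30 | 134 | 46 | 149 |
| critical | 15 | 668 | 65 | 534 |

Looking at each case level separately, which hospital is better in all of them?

Mild: Bayview 49/58 = 84.5%, County General 34/37 = 91.9% → County General
Moderate: Bayview 30/134 = 22.4%, County General 46/149 = 30.9% → County General
Critical: Bayview 15/668 = 2.2%, County General 65/534 = 12.2% → County General
County General has the higher rate in all 3 groups.

County General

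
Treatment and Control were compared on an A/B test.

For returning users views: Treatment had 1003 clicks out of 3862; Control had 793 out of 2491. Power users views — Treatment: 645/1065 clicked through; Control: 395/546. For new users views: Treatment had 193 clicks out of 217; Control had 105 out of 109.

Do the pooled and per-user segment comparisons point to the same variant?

Returning users: Treatment 1003/3862 = 26.0%, Control 793/2491 = 31.8% → Control
Power users: Treatment 645/1065 = 60.6%, Control 395/546 = 72.3% → Control
New users: Treatment 193/217 = 88.9%, Control 105/109 = 96.3% → Control
Overall: Treatment 1841/5144 = 35.8%, Control 1293/3146 = 41.1% → Control
Control wins overall and in every user group — no reversal.

Yes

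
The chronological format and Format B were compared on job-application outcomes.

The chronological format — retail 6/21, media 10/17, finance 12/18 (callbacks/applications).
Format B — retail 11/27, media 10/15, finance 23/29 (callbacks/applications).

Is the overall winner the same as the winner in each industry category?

Yes

Retail: the chronological format 6/21 = 28.6%, Format B 11/27 = 40.7% → Format B
Media: the chronological format 10/17 = 58.8%, Format B 10/15 = 66.7% → Format B
Finance: the chronological format 12/18 = 66.7%, Format B 23/29 = 79.3% → Format B
Overall: the chronological format 28/56 = 50.0%, Format B 44/71 = 62.0% → Format B
Format B wins overall and in every industry group — no reversal.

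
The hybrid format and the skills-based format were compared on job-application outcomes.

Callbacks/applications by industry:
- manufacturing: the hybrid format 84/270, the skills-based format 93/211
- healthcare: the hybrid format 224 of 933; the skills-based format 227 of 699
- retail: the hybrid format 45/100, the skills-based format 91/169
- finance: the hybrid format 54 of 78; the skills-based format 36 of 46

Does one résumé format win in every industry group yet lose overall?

No

Manufacturing: the hybrid format 84/270 = 31.1%, the skills-based format 93/211 = 44.1% → the skills-based format
Healthcare: the hybrid format 224/933 = 24.0%, the skills-based format 227/699 = 32.5% → the skills-based format
Retail: the hybrid format 45/100 = 45.0%, the skills-based format 91/169 = 53.8% → the skills-based format
Finance: the hybrid format 54/78 = 69.2%, the skills-based format 36/46 = 78.3% → the skills-based format
Overall: the hybrid format 407/1381 = 29.5%, the skills-based format 447/1125 = 39.7% → the skills-based format
The skills-based format wins overall and in every industry group — no reversal.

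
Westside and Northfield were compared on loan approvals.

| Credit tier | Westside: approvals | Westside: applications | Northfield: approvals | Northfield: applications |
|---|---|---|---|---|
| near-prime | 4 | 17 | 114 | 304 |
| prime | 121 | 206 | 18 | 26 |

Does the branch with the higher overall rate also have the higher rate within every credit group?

Near-prime: Westside 4/17 = 23.5%, Northfield 114/304 = 37.5% → Northfield
Prime: Westside 121/206 = 58.7%, Northfield 18/26 = 69.2% → Northfield
Overall: Westside 125/223 = 56.1%, Northfield 132/330 = 40.0% → Westside
Northfield wins each credit group but Westside wins overall — the comparison reverses. Northfield's applications skew toward near-prime, which has a lower base rate.

No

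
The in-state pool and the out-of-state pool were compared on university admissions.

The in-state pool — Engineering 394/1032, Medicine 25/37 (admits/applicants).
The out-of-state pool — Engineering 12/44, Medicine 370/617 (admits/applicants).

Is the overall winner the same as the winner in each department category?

Engineering: the in-state pool 394/1032 = 38.2%, the out-of-state pool 12/44 = 27.3% → the in-state pool
Medicine: the in-state pool 25/37 = 67.6%, the out-of-state pool 370/617 = 60.0% → the in-state pool
Overall: the in-state pool 419/1069 = 39.2%, the out-of-state pool 382/661 = 57.8% → the out-of-state pool
The in-state pool wins each department group but the out-of-state pool wins overall — the comparison reverses. The in-state pool's applicants skew toward Engineering, which has a lower base rate.

No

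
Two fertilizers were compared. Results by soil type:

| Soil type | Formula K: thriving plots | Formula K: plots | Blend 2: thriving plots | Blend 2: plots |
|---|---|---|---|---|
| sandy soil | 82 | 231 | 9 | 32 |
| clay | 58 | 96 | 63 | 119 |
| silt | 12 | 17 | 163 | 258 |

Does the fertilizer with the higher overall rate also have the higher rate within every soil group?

No

Sandy soil: Formula K 82/231 = 35.5%, Blend 2 9/32 = 28.1% → Formula K
Clay: Formula K 58/96 = 60.4%, Blend 2 63/119 = 52.9% → Formula K
Silt: Formula K 12/17 = 70.6%, Blend 2 163/258 = 63.2% → Formula K
Overall: Formula K 152/344 = 44.2%, Blend 2 235/409 = 57.5% → Blend 2
Formula K wins each soil group but Blend 2 wins overall — the comparison reverses. Formula K's plots skew toward sandy soil, which has a lower base rate.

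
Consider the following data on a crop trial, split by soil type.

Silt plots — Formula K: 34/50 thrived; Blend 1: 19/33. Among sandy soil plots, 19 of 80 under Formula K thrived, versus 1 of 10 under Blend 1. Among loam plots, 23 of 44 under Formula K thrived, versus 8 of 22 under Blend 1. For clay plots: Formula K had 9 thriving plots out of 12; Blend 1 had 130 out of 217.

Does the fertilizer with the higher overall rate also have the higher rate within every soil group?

No

Silt: Formula K 34/50 = 68.0%, Blend 1 19/33 = 57.6% → Formula K
Sandy soil: Formula K 19/80 = 23.8%, Blend 1 1/10 = 10.0% → Formula K
Loam: Formula K 23/44 = 52.3%, Blend 1 8/22 = 36.4% → Formula K
Clay: Formula K 9/12 = 75.0%, Blend 1 130/217 = 59.9% → Formula K
Overall: Formula K 85/186 = 45.7%, Blend 1 158/282 = 56.0% → Blend 1
Formula K wins each soil group but Blend 1 wins overall — the comparison reverses. Formula K's plots skew toward sandy soil, which has a lower base rate.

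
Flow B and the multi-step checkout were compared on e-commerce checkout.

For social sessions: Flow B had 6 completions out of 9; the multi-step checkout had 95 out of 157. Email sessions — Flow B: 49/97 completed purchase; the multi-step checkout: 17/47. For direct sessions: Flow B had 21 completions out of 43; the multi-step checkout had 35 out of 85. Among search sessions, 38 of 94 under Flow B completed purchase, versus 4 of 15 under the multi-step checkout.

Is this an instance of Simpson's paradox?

Yes

Social: Flow B 6/9 = 66.7%, the multi-step checkout 95/157 = 60.5% → Flow B
Email: Flow B 49/97 = 50.5%, the multi-step checkout 17/47 = 36.2% → Flow B
Direct: Flow B 21/43 = 48.8%, the multi-step checkout 35/85 = 41.2% → Flow B
Search: Flow B 38/94 = 40.4%, the multi-step checkout 4/15 = 26.7% → Flow B
Overall: Flow B 114/243 = 46.9%, the multi-step checkout 151/304 = 49.7% → the multi-step checkout
Flow B wins each traffic group but the multi-step checkout wins overall — the comparison reverses. Flow B's sessions skew toward search, which has a lower base rate.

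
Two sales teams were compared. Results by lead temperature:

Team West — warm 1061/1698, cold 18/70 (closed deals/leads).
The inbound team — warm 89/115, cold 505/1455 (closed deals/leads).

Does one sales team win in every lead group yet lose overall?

Yes

Warm: Team West 1061/1698 = 62.5%, the inbound team 89/115 = 77.4% → the inbound team
Cold: Team West 18/70 = 25.7%, the inbound team 505/1455 = 34.7% → the inbound team
Overall: Team West 1079/1768 = 61.0%, the inbound team 594/1570 = 37.8% → Team West
The inbound team wins each lead group but Team West wins overall — the comparison reverses. The inbound team's leads skew toward cold, which has a lower base rate.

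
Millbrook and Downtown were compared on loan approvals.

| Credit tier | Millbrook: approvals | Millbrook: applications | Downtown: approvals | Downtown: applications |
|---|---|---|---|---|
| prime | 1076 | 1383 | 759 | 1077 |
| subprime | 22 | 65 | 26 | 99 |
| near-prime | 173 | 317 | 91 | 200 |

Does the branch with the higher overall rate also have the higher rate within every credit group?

Prime: Millbrook 1076/1383 = 77.8%, Downtown 759/1077 = 70.5% → Millbrook
Subprime: Millbrook 22/65 = 33.8%, Downtown 26/99 = 26.3% → Millbrook
Near-prime: Millbrook 173/317 = 54.6%, Downtown 91/200 = 45.5% → Millbrook
Overall: Millbrook 1271/1765 = 72.0%, Downtown 876/1376 = 63.7% → Millbrook
Millbrook wins overall and in every credit group — no reversal.

Yes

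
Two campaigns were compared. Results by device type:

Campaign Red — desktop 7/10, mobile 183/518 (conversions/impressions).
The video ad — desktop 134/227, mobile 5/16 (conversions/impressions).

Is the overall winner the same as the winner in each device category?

Desktop: Campaign Red 7/10 = 70.0%, the video ad 134/227 = 59.0% → Campaign Red
Mobile: Campaign Red 183/518 = 35.3%, the video ad 5/16 = 31.2% → Campaign Red
Overall: Campaign Red 190/528 = 36.0%, the video ad 139/243 = 57.2% → the video ad
Campaign Red wins each device group but the video ad wins overall — the comparison reverses. Campaign Red's impressions skew toward mobile, which has a lower base rate.

No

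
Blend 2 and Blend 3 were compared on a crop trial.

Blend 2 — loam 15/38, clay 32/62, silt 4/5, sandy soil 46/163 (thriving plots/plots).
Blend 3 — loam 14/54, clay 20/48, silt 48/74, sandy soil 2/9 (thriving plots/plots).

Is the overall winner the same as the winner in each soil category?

Loam: Blend 2 15/38 = 39.5%, Blend 3 14/54 = 25.9% → Blend 2
Clay: Blend 2 32/62 = 51.6%, Blend 3 20/48 = 41.7% → Blend 2
Silt: Blend 2 4/5 = 80.0%, Blend 3 48/74 = 64.9% → Blend 2
Sandy soil: Blend 2 46/163 = 28.2%, Blend 3 2/9 = 22.2% → Blend 2
Overall: Blend 2 97/268 = 36.2%, Blend 3 84/185 = 45.4% → Blend 3
Blend 2 wins each soil group but Blend 3 wins overall — the comparison reverses. Blend 2's plots skew toward sandy soil, which has a lower base rate.

No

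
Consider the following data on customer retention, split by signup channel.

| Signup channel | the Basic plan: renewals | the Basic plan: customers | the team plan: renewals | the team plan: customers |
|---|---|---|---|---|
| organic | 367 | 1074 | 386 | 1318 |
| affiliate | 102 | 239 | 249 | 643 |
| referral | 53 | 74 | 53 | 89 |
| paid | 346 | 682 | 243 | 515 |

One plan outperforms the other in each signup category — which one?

Organic: the Basic plan 367/1074 = 34.2%, the team plan 386/1318 = 29.3% → the Basic plan
Affiliate: the Basic plan 102/239 = 42.7%, the team plan 249/643 = 38.7% → the Basic plan
Referral: the Basic plan 53/74 = 71.6%, the team plan 53/89 = 59.6% → the Basic plan
Paid: the Basic plan 346/682 = 50.7%, the team plan 243/515 = 47.2% → the Basic plan
The Basic plan has the higher rate in all 4 groups.

the Basic plan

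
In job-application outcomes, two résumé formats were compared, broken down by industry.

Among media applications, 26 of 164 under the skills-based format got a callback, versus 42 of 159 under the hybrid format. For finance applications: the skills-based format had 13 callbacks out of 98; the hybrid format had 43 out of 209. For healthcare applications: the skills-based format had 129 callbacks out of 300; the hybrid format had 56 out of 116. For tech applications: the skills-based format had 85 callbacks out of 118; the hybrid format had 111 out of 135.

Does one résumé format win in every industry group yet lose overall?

No

Media: the skills-based format 26/164 = 15.9%, the hybrid format 42/159 = 26.4% → the hybrid format
Finance: the skills-based format 13/98 = 13.3%, the hybrid format 43/209 = 20.6% → the hybrid format
Healthcare: the skills-based format 129/300 = 43.0%, the hybrid format 56/116 = 48.3% → the hybrid format
Tech: the skills-based format 85/118 = 72.0%, the hybrid format 111/135 = 82.2% → the hybrid format
Overall: the skills-based format 253/680 = 37.2%, the hybrid format 252/619 = 40.7% → the hybrid format
The hybrid format wins overall and in every industry group — no reversal.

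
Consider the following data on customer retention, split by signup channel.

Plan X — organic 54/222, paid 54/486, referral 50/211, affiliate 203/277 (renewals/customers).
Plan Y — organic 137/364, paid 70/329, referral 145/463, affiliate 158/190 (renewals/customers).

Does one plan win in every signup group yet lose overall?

Organic: Plan X 54/222 = 24.3%, Plan Y 137/364 = 37.6% → Plan Y
Paid: Plan X 54/486 = 11.1%, Plan Y 70/329 = 21.3% → Plan Y
Referral: Plan X 50/211 = 23.7%, Plan Y 145/463 = 31.3% → Plan Y
Affiliate: Plan X 203/277 = 73.3%, Plan Y 158/190 = 83.2% → Plan Y
Overall: Plan X 361/1196 = 30.2%, Plan Y 510/1346 = 37.9% → Plan Y
Plan Y wins overall and in every signup group — no reversal.

No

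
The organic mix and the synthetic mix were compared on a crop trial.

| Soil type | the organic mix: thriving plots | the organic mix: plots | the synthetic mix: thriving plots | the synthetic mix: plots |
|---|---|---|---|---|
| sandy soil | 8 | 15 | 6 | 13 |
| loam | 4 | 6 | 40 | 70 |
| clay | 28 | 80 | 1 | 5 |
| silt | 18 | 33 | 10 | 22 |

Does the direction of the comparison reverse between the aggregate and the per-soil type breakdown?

Sandy soil: the organic mix 8/15 = 53.3%, the synthetic mix 6/13 = 46.2% → the organic mix
Loam: the organic mix 4/6 = 66.7%, the synthetic mix 40/70 = 57.1% → the organic mix
Clay: the organic mix 28/80 = 35.0%, the synthetic mix 1/5 = 20.0% → the organic mix
Silt: the organic mix 18/33 = 54.5%, the synthetic mix 10/22 = 45.5% → the organic mix
Overall: the organic mix 58/134 = 43.3%, the synthetic mix 57/110 = 51.8% → the synthetic mix
The organic mix wins each soil group but the synthetic mix wins overall — the comparison reverses. The organic mix's plots skew toward clay, which has a lower base rate.

Yes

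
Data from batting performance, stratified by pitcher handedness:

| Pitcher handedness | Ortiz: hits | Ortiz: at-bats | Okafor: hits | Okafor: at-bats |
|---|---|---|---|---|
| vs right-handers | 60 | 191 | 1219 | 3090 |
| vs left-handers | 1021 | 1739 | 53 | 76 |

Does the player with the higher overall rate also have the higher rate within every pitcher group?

Vs right-handers: Ortiz 60/191 = 31.4%, Okafor 1219/3090 = 39.4% → Okafor
Vs left-handers: Ortiz 1021/1739 = 58.7%, Okafor 53/76 = 69.7% → Okafor
Overall: Ortiz 1081/1930 = 56.0%, Okafor 1272/3166 = 40.2% → Ortiz
Okafor wins each pitcher group but Ortiz wins overall — the comparison reverses. Okafor's at-bats skew toward vs right-handers, which has a lower base rate.

No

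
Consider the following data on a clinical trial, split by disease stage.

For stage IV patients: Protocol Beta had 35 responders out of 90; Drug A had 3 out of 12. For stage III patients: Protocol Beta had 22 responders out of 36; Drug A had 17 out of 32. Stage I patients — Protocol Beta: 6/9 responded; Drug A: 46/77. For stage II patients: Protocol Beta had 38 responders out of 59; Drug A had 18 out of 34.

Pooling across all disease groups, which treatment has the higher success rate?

Stage IV: Protocol Beta 35/90 = 38.9%, Drug A 3/12 = 25.0% → Protocol Beta
Stage III: Protocol Beta 22/36 = 61.1%, Drug A 17/32 = 53.1% → Protocol Beta
Stage I: Protocol Beta 6/9 = 66.7%, Drug A 46/77 = 59.7% → Protocol Beta
Stage II: Protocol Beta 38/59 = 64.4%, Drug A 18/34 = 52.9% → Protocol Beta
Overall: Protocol Beta 101/194 = 52.1%, Drug A 84/155 = 54.2% → Drug A
(Protocol Beta wins every disease group but Drug A wins overall — Protocol Beta's patients skew toward the low-rate stage IV group.)

Drug A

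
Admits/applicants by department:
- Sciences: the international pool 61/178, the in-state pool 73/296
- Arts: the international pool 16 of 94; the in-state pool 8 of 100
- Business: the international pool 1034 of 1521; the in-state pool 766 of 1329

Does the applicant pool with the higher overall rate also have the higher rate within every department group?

Sciences: the international pool 61/178 = 34.3%, the in-state pool 73/296 = 24.7% → the international pool
Arts: the international pool 16/94 = 17.0%, the in-state pool 8/100 = 8.0% → the international pool
Business: the international pool 1034/1521 = 68.0%, the in-state pool 766/1329 = 57.6% → the international pool
Overall: the international pool 1111/1793 = 62.0%, the in-state pool 847/1725 = 49.1% → the international pool
The international pool wins overall and in every department group — no reversal.

Yes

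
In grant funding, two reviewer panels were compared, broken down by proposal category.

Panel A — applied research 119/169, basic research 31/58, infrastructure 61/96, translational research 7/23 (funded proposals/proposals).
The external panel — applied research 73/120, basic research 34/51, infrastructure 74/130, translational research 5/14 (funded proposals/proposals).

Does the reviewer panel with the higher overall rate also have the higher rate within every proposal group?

Applied research: Panel A 119/169 = 70.4%, the external panel 73/120 = 60.8% → Panel A
Basic research: Panel A 31/58 = 53.4%, the external panel 34/51 = 66.7% → the external panel
Infrastructure: Panel A 61/96 = 63.5%, the external panel 74/130 = 56.9% → Panel A
Translational research: Panel A 7/23 = 30.4%, the external panel 5/14 = 35.7% → the external panel
Overall: Panel A 218/346 = 63.0%, the external panel 186/315 = 59.0% → Panel A
Neither sweeps: Panel A wins 2 of 4 groups, the external panel wins 2. Panel A wins overall but not every group — no Simpson reversal.

No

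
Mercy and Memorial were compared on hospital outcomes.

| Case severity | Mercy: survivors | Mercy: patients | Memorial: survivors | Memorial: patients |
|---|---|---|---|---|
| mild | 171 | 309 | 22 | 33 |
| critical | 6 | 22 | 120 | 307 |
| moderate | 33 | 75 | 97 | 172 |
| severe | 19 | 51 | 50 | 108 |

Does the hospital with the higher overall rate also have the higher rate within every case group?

Mild: Mercy 171/309 = 55.3%, Memorial 22/33 = 66.7% → Memorial
Critical: Mercy 6/22 = 27.3%, Memorial 120/307 = 39.1% → Memorial
Moderate: Mercy 33/75 = 44.0%, Memorial 97/172 = 56.4% → Memorial
Severe: Mercy 19/51 = 37.3%, Memorial 50/108 = 46.3% → Memorial
Overall: Mercy 229/457 = 50.1%, Memorial 289/620 = 46.6% → Mercy
Memorial wins each case group but Mercy wins overall — the comparison reverses. Memorial's patients skew toward critical, which has a lower base rate.

No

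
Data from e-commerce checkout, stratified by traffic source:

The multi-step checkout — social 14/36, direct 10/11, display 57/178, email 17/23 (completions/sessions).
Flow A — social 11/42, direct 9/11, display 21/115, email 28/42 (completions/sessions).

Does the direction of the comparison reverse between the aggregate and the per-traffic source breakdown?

No

Social: the multi-step checkout 14/36 = 38.9%, Flow A 11/42 = 26.2% → the multi-step checkout
Direct: the multi-step checkout 10/11 = 90.9%, Flow A 9/11 = 81.8% → the multi-step checkout
Display: the multi-step checkout 57/178 = 32.0%, Flow A 21/115 = 18.3% → the multi-step checkout
Email: the multi-step checkout 17/23 = 73.9%, Flow A 28/42 = 66.7% → the multi-step checkout
Overall: the multi-step checkout 98/248 = 39.5%, Flow A 69/210 = 32.9% → the multi-step checkout
The multi-step checkout wins overall and in every traffic group — no reversal.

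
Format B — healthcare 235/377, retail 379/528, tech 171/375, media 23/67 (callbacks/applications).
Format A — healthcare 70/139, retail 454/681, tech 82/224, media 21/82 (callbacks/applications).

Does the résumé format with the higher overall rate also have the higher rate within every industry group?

Healthcare: Format B 235/377 = 62.3%, Format A 70/139 = 50.4% → Format B
Retail: Format B 379/528 = 71.8%, Format A 454/681 = 66.7% → Format B
Tech: Format B 171/375 = 45.6%, Format A 82/224 = 36.6% → Format B
Media: Format B 23/67 = 34.3%, Format A 21/82 = 25.6% → Format B
Overall: Format B 808/1347 = 60.0%, Format A 627/1126 = 55.7% → Format B
Format B wins overall and in every industry group — no reversal.

Yes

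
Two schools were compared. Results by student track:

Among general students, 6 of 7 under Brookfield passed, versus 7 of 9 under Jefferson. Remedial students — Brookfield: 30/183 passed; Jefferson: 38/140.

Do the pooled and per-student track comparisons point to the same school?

General: Brookfield 6/7 = 85.7%, Jefferson 7/9 = 77.8% → Brookfield
Remedial: Brookfield 30/183 = 16.4%, Jefferson 38/140 = 27.1% → Jefferson
Overall: Brookfield 36/190 = 18.9%, Jefferson 45/149 = 30.2% → Jefferson
Neither sweeps: Brookfield wins 1 of 2 groups, Jefferson wins 1. Jefferson wins overall but not every group — no Simpson reversal.

No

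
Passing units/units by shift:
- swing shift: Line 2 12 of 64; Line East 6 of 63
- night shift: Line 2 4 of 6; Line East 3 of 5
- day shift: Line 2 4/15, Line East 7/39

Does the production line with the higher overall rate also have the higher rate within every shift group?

Yes

Swing shift: Line 2 12/64 = 18.8%, Line East 6/63 = 9.5% → Line 2
Night shift: Line 2 4/6 = 66.7%, Line East 3/5 = 60.0% → Line 2
Day shift: Line 2 4/15 = 26.7%, Line East 7/39 = 17.9% → Line 2
Overall: Line 2 20/85 = 23.5%, Line East 16/107 = 15.0% → Line 2
Line 2 wins overall and in every shift group — no reversal.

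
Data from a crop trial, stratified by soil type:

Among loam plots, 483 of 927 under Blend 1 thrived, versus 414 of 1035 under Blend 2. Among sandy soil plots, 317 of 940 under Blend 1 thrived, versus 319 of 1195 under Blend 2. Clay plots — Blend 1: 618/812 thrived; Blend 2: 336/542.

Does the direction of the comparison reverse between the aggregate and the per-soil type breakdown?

No

Loam: Blend 1 483/927 = 52.1%, Blend 2 414/1035 = 40.0% → Blend 1
Sandy soil: Blend 1 317/940 = 33.7%, Blend 2 319/1195 = 26.7% → Blend 1
Clay: Blend 1 618/812 = 76.1%, Blend 2 336/542 = 62.0% → Blend 1
Overall: Blend 1 1418/2679 = 52.9%, Blend 2 1069/2772 = 38.6% → Blend 1
Blend 1 wins overall and in every soil group — no reversal.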